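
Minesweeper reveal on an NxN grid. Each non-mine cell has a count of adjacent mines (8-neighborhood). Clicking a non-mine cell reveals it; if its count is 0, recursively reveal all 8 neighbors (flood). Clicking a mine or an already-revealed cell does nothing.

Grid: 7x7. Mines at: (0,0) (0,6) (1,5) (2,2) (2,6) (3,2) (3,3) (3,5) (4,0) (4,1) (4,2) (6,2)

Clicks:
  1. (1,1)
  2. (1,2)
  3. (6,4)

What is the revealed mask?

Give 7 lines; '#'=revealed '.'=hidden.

Answer: .......
.##....
.......
.......
...####
...####
...####

Derivation:
Click 1 (1,1) count=2: revealed 1 new [(1,1)] -> total=1
Click 2 (1,2) count=1: revealed 1 new [(1,2)] -> total=2
Click 3 (6,4) count=0: revealed 12 new [(4,3) (4,4) (4,5) (4,6) (5,3) (5,4) (5,5) (5,6) (6,3) (6,4) (6,5) (6,6)] -> total=14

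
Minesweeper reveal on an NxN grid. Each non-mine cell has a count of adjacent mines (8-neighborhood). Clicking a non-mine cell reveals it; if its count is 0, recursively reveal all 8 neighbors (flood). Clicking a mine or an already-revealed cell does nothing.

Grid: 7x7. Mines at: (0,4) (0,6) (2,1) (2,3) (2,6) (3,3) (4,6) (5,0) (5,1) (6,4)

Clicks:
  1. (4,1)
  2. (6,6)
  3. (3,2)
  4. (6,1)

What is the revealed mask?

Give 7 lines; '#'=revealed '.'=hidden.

Answer: .......
.......
.......
..#....
.#.....
.....##
.#...##

Derivation:
Click 1 (4,1) count=2: revealed 1 new [(4,1)] -> total=1
Click 2 (6,6) count=0: revealed 4 new [(5,5) (5,6) (6,5) (6,6)] -> total=5
Click 3 (3,2) count=3: revealed 1 new [(3,2)] -> total=6
Click 4 (6,1) count=2: revealed 1 new [(6,1)] -> total=7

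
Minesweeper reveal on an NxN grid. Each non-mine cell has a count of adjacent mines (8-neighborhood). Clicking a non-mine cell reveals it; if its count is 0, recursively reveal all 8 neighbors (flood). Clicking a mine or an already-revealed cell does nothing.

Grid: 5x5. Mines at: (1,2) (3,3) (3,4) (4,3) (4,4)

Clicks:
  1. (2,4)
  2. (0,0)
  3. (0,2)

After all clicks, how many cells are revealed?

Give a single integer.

Answer: 15

Derivation:
Click 1 (2,4) count=2: revealed 1 new [(2,4)] -> total=1
Click 2 (0,0) count=0: revealed 13 new [(0,0) (0,1) (1,0) (1,1) (2,0) (2,1) (2,2) (3,0) (3,1) (3,2) (4,0) (4,1) (4,2)] -> total=14
Click 3 (0,2) count=1: revealed 1 new [(0,2)] -> total=15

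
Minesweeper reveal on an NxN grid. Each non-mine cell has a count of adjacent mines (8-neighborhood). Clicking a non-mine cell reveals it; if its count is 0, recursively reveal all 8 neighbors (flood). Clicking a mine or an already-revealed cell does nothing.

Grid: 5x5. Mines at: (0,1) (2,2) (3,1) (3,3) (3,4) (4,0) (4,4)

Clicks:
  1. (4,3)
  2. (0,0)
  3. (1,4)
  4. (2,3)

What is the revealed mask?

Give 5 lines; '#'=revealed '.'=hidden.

Answer: #.###
..###
...##
.....
...#.

Derivation:
Click 1 (4,3) count=3: revealed 1 new [(4,3)] -> total=1
Click 2 (0,0) count=1: revealed 1 new [(0,0)] -> total=2
Click 3 (1,4) count=0: revealed 8 new [(0,2) (0,3) (0,4) (1,2) (1,3) (1,4) (2,3) (2,4)] -> total=10
Click 4 (2,3) count=3: revealed 0 new [(none)] -> total=10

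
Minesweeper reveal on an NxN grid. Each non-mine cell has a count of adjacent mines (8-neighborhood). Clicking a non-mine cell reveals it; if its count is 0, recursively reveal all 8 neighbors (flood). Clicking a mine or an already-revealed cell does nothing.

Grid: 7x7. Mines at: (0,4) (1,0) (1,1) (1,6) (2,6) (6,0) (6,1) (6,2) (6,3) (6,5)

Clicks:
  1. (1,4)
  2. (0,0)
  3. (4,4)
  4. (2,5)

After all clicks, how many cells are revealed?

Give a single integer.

Answer: 32

Derivation:
Click 1 (1,4) count=1: revealed 1 new [(1,4)] -> total=1
Click 2 (0,0) count=2: revealed 1 new [(0,0)] -> total=2
Click 3 (4,4) count=0: revealed 30 new [(1,2) (1,3) (1,5) (2,0) (2,1) (2,2) (2,3) (2,4) (2,5) (3,0) (3,1) (3,2) (3,3) (3,4) (3,5) (3,6) (4,0) (4,1) (4,2) (4,3) (4,4) (4,5) (4,6) (5,0) (5,1) (5,2) (5,3) (5,4) (5,5) (5,6)] -> total=32
Click 4 (2,5) count=2: revealed 0 new [(none)] -> total=32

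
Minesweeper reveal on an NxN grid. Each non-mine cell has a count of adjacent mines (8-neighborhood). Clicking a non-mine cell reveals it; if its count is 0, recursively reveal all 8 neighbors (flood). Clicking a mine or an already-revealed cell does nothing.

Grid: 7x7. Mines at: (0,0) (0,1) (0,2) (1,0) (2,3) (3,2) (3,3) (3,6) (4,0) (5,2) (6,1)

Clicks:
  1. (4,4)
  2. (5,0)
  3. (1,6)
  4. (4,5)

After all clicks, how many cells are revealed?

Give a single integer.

Answer: 14

Derivation:
Click 1 (4,4) count=1: revealed 1 new [(4,4)] -> total=1
Click 2 (5,0) count=2: revealed 1 new [(5,0)] -> total=2
Click 3 (1,6) count=0: revealed 11 new [(0,3) (0,4) (0,5) (0,6) (1,3) (1,4) (1,5) (1,6) (2,4) (2,5) (2,6)] -> total=13
Click 4 (4,5) count=1: revealed 1 new [(4,5)] -> total=14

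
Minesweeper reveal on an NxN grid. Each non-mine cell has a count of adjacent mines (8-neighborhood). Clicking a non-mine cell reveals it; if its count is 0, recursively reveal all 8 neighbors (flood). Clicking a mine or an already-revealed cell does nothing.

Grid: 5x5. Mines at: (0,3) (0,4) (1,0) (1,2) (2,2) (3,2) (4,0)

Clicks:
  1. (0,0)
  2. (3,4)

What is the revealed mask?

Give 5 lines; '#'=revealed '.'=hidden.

Answer: #....
...##
...##
...##
...##

Derivation:
Click 1 (0,0) count=1: revealed 1 new [(0,0)] -> total=1
Click 2 (3,4) count=0: revealed 8 new [(1,3) (1,4) (2,3) (2,4) (3,3) (3,4) (4,3) (4,4)] -> total=9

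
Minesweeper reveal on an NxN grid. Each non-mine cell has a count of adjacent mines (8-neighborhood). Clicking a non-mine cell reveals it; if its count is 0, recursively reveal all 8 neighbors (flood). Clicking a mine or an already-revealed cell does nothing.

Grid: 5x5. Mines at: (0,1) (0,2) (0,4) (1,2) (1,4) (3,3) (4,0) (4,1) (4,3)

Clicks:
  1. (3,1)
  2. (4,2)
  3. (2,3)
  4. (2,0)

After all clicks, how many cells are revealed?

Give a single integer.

Click 1 (3,1) count=2: revealed 1 new [(3,1)] -> total=1
Click 2 (4,2) count=3: revealed 1 new [(4,2)] -> total=2
Click 3 (2,3) count=3: revealed 1 new [(2,3)] -> total=3
Click 4 (2,0) count=0: revealed 5 new [(1,0) (1,1) (2,0) (2,1) (3,0)] -> total=8

Answer: 8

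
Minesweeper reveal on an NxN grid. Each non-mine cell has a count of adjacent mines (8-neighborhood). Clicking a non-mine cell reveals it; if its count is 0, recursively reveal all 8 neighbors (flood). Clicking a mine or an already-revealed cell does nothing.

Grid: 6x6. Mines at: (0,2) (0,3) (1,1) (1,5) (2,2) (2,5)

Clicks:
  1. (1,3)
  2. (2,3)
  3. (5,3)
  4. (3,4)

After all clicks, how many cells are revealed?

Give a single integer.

Click 1 (1,3) count=3: revealed 1 new [(1,3)] -> total=1
Click 2 (2,3) count=1: revealed 1 new [(2,3)] -> total=2
Click 3 (5,3) count=0: revealed 20 new [(2,0) (2,1) (3,0) (3,1) (3,2) (3,3) (3,4) (3,5) (4,0) (4,1) (4,2) (4,3) (4,4) (4,5) (5,0) (5,1) (5,2) (5,3) (5,4) (5,5)] -> total=22
Click 4 (3,4) count=1: revealed 0 new [(none)] -> total=22

Answer: 22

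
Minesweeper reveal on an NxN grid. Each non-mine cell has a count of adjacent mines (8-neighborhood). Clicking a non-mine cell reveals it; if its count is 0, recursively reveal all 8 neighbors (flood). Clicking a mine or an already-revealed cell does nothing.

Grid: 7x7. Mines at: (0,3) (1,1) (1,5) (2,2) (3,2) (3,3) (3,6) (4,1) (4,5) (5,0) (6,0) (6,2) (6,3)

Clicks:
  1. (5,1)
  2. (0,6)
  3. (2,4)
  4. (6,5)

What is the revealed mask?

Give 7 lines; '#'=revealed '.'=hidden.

Answer: ......#
.......
....#..
.......
.......
.#..###
....###

Derivation:
Click 1 (5,1) count=4: revealed 1 new [(5,1)] -> total=1
Click 2 (0,6) count=1: revealed 1 new [(0,6)] -> total=2
Click 3 (2,4) count=2: revealed 1 new [(2,4)] -> total=3
Click 4 (6,5) count=0: revealed 6 new [(5,4) (5,5) (5,6) (6,4) (6,5) (6,6)] -> total=9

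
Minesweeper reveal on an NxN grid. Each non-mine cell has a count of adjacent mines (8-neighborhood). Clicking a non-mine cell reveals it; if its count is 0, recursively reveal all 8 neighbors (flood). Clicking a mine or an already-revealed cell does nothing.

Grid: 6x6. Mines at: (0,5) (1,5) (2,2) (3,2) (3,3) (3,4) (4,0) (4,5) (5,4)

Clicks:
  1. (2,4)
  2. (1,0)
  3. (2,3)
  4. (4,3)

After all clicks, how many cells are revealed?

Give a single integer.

Click 1 (2,4) count=3: revealed 1 new [(2,4)] -> total=1
Click 2 (1,0) count=0: revealed 14 new [(0,0) (0,1) (0,2) (0,3) (0,4) (1,0) (1,1) (1,2) (1,3) (1,4) (2,0) (2,1) (3,0) (3,1)] -> total=15
Click 3 (2,3) count=4: revealed 1 new [(2,3)] -> total=16
Click 4 (4,3) count=4: revealed 1 new [(4,3)] -> total=17

Answer: 17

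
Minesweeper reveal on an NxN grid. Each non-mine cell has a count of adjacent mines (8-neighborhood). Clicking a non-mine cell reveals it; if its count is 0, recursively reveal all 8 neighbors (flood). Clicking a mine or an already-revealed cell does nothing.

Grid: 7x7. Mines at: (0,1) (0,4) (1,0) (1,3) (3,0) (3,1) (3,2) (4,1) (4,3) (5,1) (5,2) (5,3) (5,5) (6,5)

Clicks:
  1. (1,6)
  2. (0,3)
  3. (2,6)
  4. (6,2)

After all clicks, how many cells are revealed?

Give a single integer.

Click 1 (1,6) count=0: revealed 14 new [(0,5) (0,6) (1,4) (1,5) (1,6) (2,4) (2,5) (2,6) (3,4) (3,5) (3,6) (4,4) (4,5) (4,6)] -> total=14
Click 2 (0,3) count=2: revealed 1 new [(0,3)] -> total=15
Click 3 (2,6) count=0: revealed 0 new [(none)] -> total=15
Click 4 (6,2) count=3: revealed 1 new [(6,2)] -> total=16

Answer: 16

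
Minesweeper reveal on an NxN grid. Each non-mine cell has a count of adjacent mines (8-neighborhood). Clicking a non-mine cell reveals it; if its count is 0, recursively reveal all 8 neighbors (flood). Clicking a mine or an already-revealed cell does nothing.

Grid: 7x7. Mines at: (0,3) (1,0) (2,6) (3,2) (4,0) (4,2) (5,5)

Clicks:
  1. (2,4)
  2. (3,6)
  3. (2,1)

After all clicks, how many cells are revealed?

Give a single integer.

Click 1 (2,4) count=0: revealed 12 new [(1,3) (1,4) (1,5) (2,3) (2,4) (2,5) (3,3) (3,4) (3,5) (4,3) (4,4) (4,5)] -> total=12
Click 2 (3,6) count=1: revealed 1 new [(3,6)] -> total=13
Click 3 (2,1) count=2: revealed 1 new [(2,1)] -> total=14

Answer: 14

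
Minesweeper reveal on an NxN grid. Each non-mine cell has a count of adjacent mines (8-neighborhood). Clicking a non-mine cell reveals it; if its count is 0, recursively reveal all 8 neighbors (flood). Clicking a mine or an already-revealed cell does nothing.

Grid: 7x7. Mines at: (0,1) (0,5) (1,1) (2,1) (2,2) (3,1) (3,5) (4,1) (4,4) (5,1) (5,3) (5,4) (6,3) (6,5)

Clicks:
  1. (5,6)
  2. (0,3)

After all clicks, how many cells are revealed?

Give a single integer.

Click 1 (5,6) count=1: revealed 1 new [(5,6)] -> total=1
Click 2 (0,3) count=0: revealed 6 new [(0,2) (0,3) (0,4) (1,2) (1,3) (1,4)] -> total=7

Answer: 7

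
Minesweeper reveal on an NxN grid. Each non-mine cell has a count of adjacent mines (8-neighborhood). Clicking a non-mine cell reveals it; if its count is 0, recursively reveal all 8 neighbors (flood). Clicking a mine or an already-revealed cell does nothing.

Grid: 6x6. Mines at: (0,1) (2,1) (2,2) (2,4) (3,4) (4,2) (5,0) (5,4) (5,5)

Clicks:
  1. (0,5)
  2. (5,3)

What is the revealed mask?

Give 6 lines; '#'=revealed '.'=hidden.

Answer: ..####
..####
......
......
......
...#..

Derivation:
Click 1 (0,5) count=0: revealed 8 new [(0,2) (0,3) (0,4) (0,5) (1,2) (1,3) (1,4) (1,5)] -> total=8
Click 2 (5,3) count=2: revealed 1 new [(5,3)] -> total=9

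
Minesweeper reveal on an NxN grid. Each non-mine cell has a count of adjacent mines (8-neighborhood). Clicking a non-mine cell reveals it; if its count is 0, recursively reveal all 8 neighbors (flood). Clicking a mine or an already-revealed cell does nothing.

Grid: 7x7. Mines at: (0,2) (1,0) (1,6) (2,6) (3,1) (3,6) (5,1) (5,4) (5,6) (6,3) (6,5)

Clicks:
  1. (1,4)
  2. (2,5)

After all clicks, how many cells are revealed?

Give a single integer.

Click 1 (1,4) count=0: revealed 19 new [(0,3) (0,4) (0,5) (1,2) (1,3) (1,4) (1,5) (2,2) (2,3) (2,4) (2,5) (3,2) (3,3) (3,4) (3,5) (4,2) (4,3) (4,4) (4,5)] -> total=19
Click 2 (2,5) count=3: revealed 0 new [(none)] -> total=19

Answer: 19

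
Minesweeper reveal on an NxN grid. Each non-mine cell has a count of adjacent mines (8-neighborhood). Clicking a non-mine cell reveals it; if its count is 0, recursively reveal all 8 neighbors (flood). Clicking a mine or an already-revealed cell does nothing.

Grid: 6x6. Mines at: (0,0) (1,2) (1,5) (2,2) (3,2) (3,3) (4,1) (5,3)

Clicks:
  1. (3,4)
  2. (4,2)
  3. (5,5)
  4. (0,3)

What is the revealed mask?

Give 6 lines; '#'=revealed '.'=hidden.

Answer: ...#..
......
....##
....##
..#.##
....##

Derivation:
Click 1 (3,4) count=1: revealed 1 new [(3,4)] -> total=1
Click 2 (4,2) count=4: revealed 1 new [(4,2)] -> total=2
Click 3 (5,5) count=0: revealed 7 new [(2,4) (2,5) (3,5) (4,4) (4,5) (5,4) (5,5)] -> total=9
Click 4 (0,3) count=1: revealed 1 new [(0,3)] -> total=10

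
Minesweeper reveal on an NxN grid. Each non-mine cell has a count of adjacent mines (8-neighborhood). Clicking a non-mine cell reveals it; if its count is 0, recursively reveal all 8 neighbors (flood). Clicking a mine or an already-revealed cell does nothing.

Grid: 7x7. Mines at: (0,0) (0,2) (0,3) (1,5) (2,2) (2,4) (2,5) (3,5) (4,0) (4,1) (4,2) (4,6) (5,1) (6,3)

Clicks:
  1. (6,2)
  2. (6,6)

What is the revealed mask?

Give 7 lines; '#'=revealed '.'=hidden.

Answer: .......
.......
.......
.......
.......
....###
..#.###

Derivation:
Click 1 (6,2) count=2: revealed 1 new [(6,2)] -> total=1
Click 2 (6,6) count=0: revealed 6 new [(5,4) (5,5) (5,6) (6,4) (6,5) (6,6)] -> total=7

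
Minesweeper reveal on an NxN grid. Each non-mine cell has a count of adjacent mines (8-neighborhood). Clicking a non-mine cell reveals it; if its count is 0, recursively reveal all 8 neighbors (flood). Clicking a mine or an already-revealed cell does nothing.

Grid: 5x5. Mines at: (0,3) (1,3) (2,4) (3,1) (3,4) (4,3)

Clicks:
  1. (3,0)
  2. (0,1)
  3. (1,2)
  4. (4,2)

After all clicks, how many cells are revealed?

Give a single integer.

Click 1 (3,0) count=1: revealed 1 new [(3,0)] -> total=1
Click 2 (0,1) count=0: revealed 9 new [(0,0) (0,1) (0,2) (1,0) (1,1) (1,2) (2,0) (2,1) (2,2)] -> total=10
Click 3 (1,2) count=2: revealed 0 new [(none)] -> total=10
Click 4 (4,2) count=2: revealed 1 new [(4,2)] -> total=11

Answer: 11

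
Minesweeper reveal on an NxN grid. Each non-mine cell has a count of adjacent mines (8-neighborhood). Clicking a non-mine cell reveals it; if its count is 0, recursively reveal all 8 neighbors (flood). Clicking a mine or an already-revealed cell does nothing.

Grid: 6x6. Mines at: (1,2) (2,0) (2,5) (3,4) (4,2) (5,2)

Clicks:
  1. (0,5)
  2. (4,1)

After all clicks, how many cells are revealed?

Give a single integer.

Click 1 (0,5) count=0: revealed 6 new [(0,3) (0,4) (0,5) (1,3) (1,4) (1,5)] -> total=6
Click 2 (4,1) count=2: revealed 1 new [(4,1)] -> total=7

Answer: 7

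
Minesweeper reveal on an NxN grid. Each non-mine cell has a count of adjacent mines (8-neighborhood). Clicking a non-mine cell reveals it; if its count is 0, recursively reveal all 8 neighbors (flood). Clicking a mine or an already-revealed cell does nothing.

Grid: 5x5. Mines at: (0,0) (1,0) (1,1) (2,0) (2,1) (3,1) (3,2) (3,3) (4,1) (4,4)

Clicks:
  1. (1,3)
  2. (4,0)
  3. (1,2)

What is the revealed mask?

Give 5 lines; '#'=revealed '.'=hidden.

Answer: ..###
..###
..###
.....
#....

Derivation:
Click 1 (1,3) count=0: revealed 9 new [(0,2) (0,3) (0,4) (1,2) (1,3) (1,4) (2,2) (2,3) (2,4)] -> total=9
Click 2 (4,0) count=2: revealed 1 new [(4,0)] -> total=10
Click 3 (1,2) count=2: revealed 0 new [(none)] -> total=10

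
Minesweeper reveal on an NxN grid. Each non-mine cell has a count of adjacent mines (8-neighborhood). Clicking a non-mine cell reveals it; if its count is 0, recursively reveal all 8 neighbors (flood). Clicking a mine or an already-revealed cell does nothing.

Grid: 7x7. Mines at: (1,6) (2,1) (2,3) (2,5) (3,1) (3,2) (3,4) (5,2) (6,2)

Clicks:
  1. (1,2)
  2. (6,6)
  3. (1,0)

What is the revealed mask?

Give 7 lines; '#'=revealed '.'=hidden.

Click 1 (1,2) count=2: revealed 1 new [(1,2)] -> total=1
Click 2 (6,6) count=0: revealed 14 new [(3,5) (3,6) (4,3) (4,4) (4,5) (4,6) (5,3) (5,4) (5,5) (5,6) (6,3) (6,4) (6,5) (6,6)] -> total=15
Click 3 (1,0) count=1: revealed 1 new [(1,0)] -> total=16

Answer: .......
#.#....
.......
.....##
...####
...####
...####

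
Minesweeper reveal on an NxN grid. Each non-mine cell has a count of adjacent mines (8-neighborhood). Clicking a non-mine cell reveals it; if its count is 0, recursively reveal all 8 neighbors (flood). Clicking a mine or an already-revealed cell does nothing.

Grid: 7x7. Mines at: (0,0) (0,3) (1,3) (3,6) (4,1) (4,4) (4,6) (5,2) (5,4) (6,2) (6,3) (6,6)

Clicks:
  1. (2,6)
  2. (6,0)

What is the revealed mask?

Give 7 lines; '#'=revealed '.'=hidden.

Click 1 (2,6) count=1: revealed 1 new [(2,6)] -> total=1
Click 2 (6,0) count=0: revealed 4 new [(5,0) (5,1) (6,0) (6,1)] -> total=5

Answer: .......
.......
......#
.......
.......
##.....
##.....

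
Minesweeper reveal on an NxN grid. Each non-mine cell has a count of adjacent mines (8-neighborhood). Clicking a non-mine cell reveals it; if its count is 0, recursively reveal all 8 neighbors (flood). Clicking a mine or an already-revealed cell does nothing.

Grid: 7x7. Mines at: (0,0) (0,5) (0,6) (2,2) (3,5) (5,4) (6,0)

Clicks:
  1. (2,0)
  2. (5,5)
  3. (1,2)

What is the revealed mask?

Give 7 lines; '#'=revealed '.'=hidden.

Click 1 (2,0) count=0: revealed 19 new [(1,0) (1,1) (2,0) (2,1) (3,0) (3,1) (3,2) (3,3) (4,0) (4,1) (4,2) (4,3) (5,0) (5,1) (5,2) (5,3) (6,1) (6,2) (6,3)] -> total=19
Click 2 (5,5) count=1: revealed 1 new [(5,5)] -> total=20
Click 3 (1,2) count=1: revealed 1 new [(1,2)] -> total=21

Answer: .......
###....
##.....
####...
####...
####.#.
.###...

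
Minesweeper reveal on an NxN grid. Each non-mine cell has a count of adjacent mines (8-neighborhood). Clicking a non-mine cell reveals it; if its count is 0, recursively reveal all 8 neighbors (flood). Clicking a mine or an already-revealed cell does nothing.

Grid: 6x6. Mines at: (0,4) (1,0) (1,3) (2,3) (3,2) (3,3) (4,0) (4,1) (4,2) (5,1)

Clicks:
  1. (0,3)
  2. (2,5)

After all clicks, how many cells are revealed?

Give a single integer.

Click 1 (0,3) count=2: revealed 1 new [(0,3)] -> total=1
Click 2 (2,5) count=0: revealed 12 new [(1,4) (1,5) (2,4) (2,5) (3,4) (3,5) (4,3) (4,4) (4,5) (5,3) (5,4) (5,5)] -> total=13

Answer: 13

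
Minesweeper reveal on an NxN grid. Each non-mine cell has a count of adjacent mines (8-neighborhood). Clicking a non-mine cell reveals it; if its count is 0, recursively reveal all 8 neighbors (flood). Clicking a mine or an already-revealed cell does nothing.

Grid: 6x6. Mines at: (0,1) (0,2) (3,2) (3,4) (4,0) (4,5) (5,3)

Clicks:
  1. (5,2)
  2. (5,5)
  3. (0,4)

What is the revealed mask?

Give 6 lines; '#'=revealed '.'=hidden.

Answer: ...###
...###
...###
......
......
..#..#

Derivation:
Click 1 (5,2) count=1: revealed 1 new [(5,2)] -> total=1
Click 2 (5,5) count=1: revealed 1 new [(5,5)] -> total=2
Click 3 (0,4) count=0: revealed 9 new [(0,3) (0,4) (0,5) (1,3) (1,4) (1,5) (2,3) (2,4) (2,5)] -> total=11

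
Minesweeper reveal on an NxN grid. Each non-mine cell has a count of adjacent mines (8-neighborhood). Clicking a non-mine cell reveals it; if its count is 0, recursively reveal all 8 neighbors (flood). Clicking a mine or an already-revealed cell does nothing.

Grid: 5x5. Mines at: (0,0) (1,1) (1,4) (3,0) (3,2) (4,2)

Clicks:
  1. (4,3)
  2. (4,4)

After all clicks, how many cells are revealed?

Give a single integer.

Click 1 (4,3) count=2: revealed 1 new [(4,3)] -> total=1
Click 2 (4,4) count=0: revealed 5 new [(2,3) (2,4) (3,3) (3,4) (4,4)] -> total=6

Answer: 6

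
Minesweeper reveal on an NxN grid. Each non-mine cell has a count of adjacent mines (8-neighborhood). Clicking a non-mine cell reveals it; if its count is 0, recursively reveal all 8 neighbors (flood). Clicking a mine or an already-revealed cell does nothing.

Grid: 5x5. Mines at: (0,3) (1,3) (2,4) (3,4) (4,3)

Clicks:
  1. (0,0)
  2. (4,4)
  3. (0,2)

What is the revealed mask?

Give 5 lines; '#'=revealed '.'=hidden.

Answer: ###..
###..
###..
###..
###.#

Derivation:
Click 1 (0,0) count=0: revealed 15 new [(0,0) (0,1) (0,2) (1,0) (1,1) (1,2) (2,0) (2,1) (2,2) (3,0) (3,1) (3,2) (4,0) (4,1) (4,2)] -> total=15
Click 2 (4,4) count=2: revealed 1 new [(4,4)] -> total=16
Click 3 (0,2) count=2: revealed 0 new [(none)] -> total=16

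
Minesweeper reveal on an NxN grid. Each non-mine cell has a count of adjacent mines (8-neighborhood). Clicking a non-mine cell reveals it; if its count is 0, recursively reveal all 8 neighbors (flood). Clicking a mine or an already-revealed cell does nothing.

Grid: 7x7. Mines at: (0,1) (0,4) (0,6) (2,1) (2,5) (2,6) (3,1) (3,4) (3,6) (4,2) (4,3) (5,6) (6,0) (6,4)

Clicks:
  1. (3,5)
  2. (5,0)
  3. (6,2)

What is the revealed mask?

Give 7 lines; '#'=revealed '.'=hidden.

Click 1 (3,5) count=4: revealed 1 new [(3,5)] -> total=1
Click 2 (5,0) count=1: revealed 1 new [(5,0)] -> total=2
Click 3 (6,2) count=0: revealed 6 new [(5,1) (5,2) (5,3) (6,1) (6,2) (6,3)] -> total=8

Answer: .......
.......
.......
.....#.
.......
####...
.###...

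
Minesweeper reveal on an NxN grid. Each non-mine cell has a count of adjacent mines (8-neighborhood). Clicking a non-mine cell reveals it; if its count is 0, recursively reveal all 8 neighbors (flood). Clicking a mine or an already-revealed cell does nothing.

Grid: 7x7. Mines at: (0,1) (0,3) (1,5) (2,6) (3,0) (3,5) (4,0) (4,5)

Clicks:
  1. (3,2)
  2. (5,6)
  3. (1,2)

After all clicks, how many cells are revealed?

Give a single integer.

Answer: 30

Derivation:
Click 1 (3,2) count=0: revealed 30 new [(1,1) (1,2) (1,3) (1,4) (2,1) (2,2) (2,3) (2,4) (3,1) (3,2) (3,3) (3,4) (4,1) (4,2) (4,3) (4,4) (5,0) (5,1) (5,2) (5,3) (5,4) (5,5) (5,6) (6,0) (6,1) (6,2) (6,3) (6,4) (6,5) (6,6)] -> total=30
Click 2 (5,6) count=1: revealed 0 new [(none)] -> total=30
Click 3 (1,2) count=2: revealed 0 new [(none)] -> total=30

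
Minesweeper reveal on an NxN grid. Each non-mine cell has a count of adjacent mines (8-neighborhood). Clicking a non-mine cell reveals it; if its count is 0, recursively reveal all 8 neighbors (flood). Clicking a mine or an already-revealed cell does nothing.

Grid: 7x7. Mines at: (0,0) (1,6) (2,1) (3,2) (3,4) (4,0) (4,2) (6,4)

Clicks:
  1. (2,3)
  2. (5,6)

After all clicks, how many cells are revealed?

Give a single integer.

Click 1 (2,3) count=2: revealed 1 new [(2,3)] -> total=1
Click 2 (5,6) count=0: revealed 10 new [(2,5) (2,6) (3,5) (3,6) (4,5) (4,6) (5,5) (5,6) (6,5) (6,6)] -> total=11

Answer: 11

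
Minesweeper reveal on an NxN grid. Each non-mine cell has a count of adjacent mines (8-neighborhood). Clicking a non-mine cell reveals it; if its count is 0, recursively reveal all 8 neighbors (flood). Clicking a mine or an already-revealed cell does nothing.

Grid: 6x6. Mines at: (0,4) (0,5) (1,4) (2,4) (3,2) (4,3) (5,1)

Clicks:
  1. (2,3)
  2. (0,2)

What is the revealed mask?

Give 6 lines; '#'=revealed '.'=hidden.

Answer: ####..
####..
####..
##....
##....
......

Derivation:
Click 1 (2,3) count=3: revealed 1 new [(2,3)] -> total=1
Click 2 (0,2) count=0: revealed 15 new [(0,0) (0,1) (0,2) (0,3) (1,0) (1,1) (1,2) (1,3) (2,0) (2,1) (2,2) (3,0) (3,1) (4,0) (4,1)] -> total=16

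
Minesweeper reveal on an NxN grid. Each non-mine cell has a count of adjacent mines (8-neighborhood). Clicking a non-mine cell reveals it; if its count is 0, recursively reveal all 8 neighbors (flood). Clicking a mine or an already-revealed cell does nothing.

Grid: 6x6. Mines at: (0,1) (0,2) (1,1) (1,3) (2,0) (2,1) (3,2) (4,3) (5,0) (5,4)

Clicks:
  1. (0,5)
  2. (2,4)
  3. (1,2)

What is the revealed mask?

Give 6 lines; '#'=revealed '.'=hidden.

Click 1 (0,5) count=0: revealed 10 new [(0,4) (0,5) (1,4) (1,5) (2,4) (2,5) (3,4) (3,5) (4,4) (4,5)] -> total=10
Click 2 (2,4) count=1: revealed 0 new [(none)] -> total=10
Click 3 (1,2) count=5: revealed 1 new [(1,2)] -> total=11

Answer: ....##
..#.##
....##
....##
....##
......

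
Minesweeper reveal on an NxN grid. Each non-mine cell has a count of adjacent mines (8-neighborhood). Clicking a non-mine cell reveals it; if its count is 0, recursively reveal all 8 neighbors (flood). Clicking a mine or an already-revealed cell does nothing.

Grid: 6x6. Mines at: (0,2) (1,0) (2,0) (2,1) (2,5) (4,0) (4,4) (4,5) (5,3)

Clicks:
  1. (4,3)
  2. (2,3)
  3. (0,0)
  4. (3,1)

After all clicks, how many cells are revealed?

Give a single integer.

Answer: 12

Derivation:
Click 1 (4,3) count=2: revealed 1 new [(4,3)] -> total=1
Click 2 (2,3) count=0: revealed 9 new [(1,2) (1,3) (1,4) (2,2) (2,3) (2,4) (3,2) (3,3) (3,4)] -> total=10
Click 3 (0,0) count=1: revealed 1 new [(0,0)] -> total=11
Click 4 (3,1) count=3: revealed 1 new [(3,1)] -> total=12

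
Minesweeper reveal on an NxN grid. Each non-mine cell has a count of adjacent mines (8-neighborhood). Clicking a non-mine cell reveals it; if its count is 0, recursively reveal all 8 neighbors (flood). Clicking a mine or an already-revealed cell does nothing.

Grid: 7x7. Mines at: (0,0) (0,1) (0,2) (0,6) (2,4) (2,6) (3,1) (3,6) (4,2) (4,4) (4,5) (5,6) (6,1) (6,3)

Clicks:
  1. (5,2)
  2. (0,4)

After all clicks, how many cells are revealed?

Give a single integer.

Click 1 (5,2) count=3: revealed 1 new [(5,2)] -> total=1
Click 2 (0,4) count=0: revealed 6 new [(0,3) (0,4) (0,5) (1,3) (1,4) (1,5)] -> total=7

Answer: 7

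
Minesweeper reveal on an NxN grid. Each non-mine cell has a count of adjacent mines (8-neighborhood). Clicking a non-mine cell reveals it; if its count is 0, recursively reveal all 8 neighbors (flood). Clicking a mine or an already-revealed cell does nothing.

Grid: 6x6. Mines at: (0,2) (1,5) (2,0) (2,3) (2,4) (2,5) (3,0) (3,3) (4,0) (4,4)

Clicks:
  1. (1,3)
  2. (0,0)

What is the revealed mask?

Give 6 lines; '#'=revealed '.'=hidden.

Answer: ##....
##.#..
......
......
......
......

Derivation:
Click 1 (1,3) count=3: revealed 1 new [(1,3)] -> total=1
Click 2 (0,0) count=0: revealed 4 new [(0,0) (0,1) (1,0) (1,1)] -> total=5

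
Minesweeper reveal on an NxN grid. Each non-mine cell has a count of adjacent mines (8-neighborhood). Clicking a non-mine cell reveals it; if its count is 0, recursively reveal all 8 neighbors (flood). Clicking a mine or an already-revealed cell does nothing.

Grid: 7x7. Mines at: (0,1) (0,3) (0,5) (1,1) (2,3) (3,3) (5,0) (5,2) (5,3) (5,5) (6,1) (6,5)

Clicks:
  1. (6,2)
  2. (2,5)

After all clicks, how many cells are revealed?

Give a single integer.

Answer: 13

Derivation:
Click 1 (6,2) count=3: revealed 1 new [(6,2)] -> total=1
Click 2 (2,5) count=0: revealed 12 new [(1,4) (1,5) (1,6) (2,4) (2,5) (2,6) (3,4) (3,5) (3,6) (4,4) (4,5) (4,6)] -> total=13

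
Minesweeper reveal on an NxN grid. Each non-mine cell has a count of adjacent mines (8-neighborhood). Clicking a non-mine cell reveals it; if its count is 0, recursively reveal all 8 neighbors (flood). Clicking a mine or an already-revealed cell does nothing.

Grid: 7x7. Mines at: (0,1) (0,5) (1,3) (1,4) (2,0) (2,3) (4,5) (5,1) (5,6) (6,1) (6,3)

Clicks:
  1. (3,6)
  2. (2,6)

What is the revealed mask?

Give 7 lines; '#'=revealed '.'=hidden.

Answer: .......
.....##
.....##
.....##
.......
.......
.......

Derivation:
Click 1 (3,6) count=1: revealed 1 new [(3,6)] -> total=1
Click 2 (2,6) count=0: revealed 5 new [(1,5) (1,6) (2,5) (2,6) (3,5)] -> total=6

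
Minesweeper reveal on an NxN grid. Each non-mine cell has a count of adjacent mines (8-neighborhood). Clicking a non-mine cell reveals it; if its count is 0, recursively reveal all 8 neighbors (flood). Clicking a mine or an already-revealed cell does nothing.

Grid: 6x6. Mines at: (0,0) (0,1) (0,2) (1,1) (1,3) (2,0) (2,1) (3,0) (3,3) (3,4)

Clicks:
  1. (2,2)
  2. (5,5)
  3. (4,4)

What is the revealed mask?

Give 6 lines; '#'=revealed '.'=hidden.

Click 1 (2,2) count=4: revealed 1 new [(2,2)] -> total=1
Click 2 (5,5) count=0: revealed 12 new [(4,0) (4,1) (4,2) (4,3) (4,4) (4,5) (5,0) (5,1) (5,2) (5,3) (5,4) (5,5)] -> total=13
Click 3 (4,4) count=2: revealed 0 new [(none)] -> total=13

Answer: ......
......
..#...
......
######
######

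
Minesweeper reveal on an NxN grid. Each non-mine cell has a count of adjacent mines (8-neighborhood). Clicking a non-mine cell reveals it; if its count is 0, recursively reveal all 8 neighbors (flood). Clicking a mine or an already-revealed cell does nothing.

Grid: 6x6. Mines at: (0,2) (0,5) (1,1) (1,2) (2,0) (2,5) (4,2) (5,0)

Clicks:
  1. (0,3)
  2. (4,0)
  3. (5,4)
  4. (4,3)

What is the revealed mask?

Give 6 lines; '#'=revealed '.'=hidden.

Click 1 (0,3) count=2: revealed 1 new [(0,3)] -> total=1
Click 2 (4,0) count=1: revealed 1 new [(4,0)] -> total=2
Click 3 (5,4) count=0: revealed 9 new [(3,3) (3,4) (3,5) (4,3) (4,4) (4,5) (5,3) (5,4) (5,5)] -> total=11
Click 4 (4,3) count=1: revealed 0 new [(none)] -> total=11

Answer: ...#..
......
......
...###
#..###
...###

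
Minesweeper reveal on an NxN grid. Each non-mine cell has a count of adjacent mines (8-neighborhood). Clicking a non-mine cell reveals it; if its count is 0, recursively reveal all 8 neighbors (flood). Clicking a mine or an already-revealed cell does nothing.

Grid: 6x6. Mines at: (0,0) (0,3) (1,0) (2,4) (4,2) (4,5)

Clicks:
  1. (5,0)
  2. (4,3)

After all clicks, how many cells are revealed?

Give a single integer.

Answer: 9

Derivation:
Click 1 (5,0) count=0: revealed 8 new [(2,0) (2,1) (3,0) (3,1) (4,0) (4,1) (5,0) (5,1)] -> total=8
Click 2 (4,3) count=1: revealed 1 new [(4,3)] -> total=9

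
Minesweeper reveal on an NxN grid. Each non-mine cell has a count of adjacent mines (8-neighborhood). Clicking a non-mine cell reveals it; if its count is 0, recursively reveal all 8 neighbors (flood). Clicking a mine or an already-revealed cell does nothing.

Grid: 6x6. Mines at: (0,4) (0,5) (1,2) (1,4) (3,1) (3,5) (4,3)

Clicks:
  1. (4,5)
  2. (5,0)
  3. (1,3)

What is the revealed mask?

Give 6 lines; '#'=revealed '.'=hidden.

Click 1 (4,5) count=1: revealed 1 new [(4,5)] -> total=1
Click 2 (5,0) count=0: revealed 6 new [(4,0) (4,1) (4,2) (5,0) (5,1) (5,2)] -> total=7
Click 3 (1,3) count=3: revealed 1 new [(1,3)] -> total=8

Answer: ......
...#..
......
......
###..#
###...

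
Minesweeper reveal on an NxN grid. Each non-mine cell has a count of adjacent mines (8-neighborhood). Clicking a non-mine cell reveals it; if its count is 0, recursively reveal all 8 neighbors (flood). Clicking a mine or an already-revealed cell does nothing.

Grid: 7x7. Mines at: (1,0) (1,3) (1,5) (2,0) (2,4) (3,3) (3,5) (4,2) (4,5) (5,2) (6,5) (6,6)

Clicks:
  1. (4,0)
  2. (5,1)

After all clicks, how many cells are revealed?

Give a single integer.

Click 1 (4,0) count=0: revealed 8 new [(3,0) (3,1) (4,0) (4,1) (5,0) (5,1) (6,0) (6,1)] -> total=8
Click 2 (5,1) count=2: revealed 0 new [(none)] -> total=8

Answer: 8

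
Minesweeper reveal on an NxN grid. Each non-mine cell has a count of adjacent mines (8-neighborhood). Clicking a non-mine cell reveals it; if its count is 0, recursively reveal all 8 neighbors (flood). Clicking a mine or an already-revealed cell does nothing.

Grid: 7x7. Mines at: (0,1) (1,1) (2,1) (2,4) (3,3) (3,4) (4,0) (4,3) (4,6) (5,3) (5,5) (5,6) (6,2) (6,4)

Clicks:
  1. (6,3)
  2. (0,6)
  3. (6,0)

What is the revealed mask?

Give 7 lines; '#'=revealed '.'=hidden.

Answer: ..#####
..#####
.....##
.....##
.......
##.....
##.#...

Derivation:
Click 1 (6,3) count=3: revealed 1 new [(6,3)] -> total=1
Click 2 (0,6) count=0: revealed 14 new [(0,2) (0,3) (0,4) (0,5) (0,6) (1,2) (1,3) (1,4) (1,5) (1,6) (2,5) (2,6) (3,5) (3,6)] -> total=15
Click 3 (6,0) count=0: revealed 4 new [(5,0) (5,1) (6,0) (6,1)] -> total=19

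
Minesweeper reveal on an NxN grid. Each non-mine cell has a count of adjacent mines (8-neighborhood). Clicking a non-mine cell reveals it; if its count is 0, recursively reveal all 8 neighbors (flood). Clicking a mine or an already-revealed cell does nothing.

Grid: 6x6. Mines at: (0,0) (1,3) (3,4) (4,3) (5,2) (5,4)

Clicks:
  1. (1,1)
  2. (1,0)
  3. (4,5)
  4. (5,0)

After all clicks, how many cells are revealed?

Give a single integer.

Answer: 15

Derivation:
Click 1 (1,1) count=1: revealed 1 new [(1,1)] -> total=1
Click 2 (1,0) count=1: revealed 1 new [(1,0)] -> total=2
Click 3 (4,5) count=2: revealed 1 new [(4,5)] -> total=3
Click 4 (5,0) count=0: revealed 12 new [(1,2) (2,0) (2,1) (2,2) (3,0) (3,1) (3,2) (4,0) (4,1) (4,2) (5,0) (5,1)] -> total=15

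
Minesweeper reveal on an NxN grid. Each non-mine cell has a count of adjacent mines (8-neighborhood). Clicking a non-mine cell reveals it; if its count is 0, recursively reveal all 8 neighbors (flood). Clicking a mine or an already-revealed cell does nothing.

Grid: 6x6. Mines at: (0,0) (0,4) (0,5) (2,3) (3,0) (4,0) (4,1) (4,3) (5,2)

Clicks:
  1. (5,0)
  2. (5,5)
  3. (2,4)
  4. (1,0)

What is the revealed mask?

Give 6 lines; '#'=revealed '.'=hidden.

Click 1 (5,0) count=2: revealed 1 new [(5,0)] -> total=1
Click 2 (5,5) count=0: revealed 10 new [(1,4) (1,5) (2,4) (2,5) (3,4) (3,5) (4,4) (4,5) (5,4) (5,5)] -> total=11
Click 3 (2,4) count=1: revealed 0 new [(none)] -> total=11
Click 4 (1,0) count=1: revealed 1 new [(1,0)] -> total=12

Answer: ......
#...##
....##
....##
....##
#...##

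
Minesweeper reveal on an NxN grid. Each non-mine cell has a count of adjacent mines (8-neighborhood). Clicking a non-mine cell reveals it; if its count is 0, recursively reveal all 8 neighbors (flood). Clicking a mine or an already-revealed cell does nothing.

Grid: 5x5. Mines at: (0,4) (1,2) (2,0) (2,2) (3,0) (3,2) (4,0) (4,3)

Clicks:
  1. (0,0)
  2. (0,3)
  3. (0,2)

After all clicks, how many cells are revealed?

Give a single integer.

Answer: 6

Derivation:
Click 1 (0,0) count=0: revealed 4 new [(0,0) (0,1) (1,0) (1,1)] -> total=4
Click 2 (0,3) count=2: revealed 1 new [(0,3)] -> total=5
Click 3 (0,2) count=1: revealed 1 new [(0,2)] -> total=6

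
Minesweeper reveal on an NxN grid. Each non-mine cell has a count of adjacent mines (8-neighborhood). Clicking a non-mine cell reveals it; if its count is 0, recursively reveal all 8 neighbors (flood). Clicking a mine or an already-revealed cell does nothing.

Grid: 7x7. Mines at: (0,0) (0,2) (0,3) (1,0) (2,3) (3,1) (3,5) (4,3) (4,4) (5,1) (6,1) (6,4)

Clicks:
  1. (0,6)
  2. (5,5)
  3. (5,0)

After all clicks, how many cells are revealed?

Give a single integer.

Click 1 (0,6) count=0: revealed 9 new [(0,4) (0,5) (0,6) (1,4) (1,5) (1,6) (2,4) (2,5) (2,6)] -> total=9
Click 2 (5,5) count=2: revealed 1 new [(5,5)] -> total=10
Click 3 (5,0) count=2: revealed 1 new [(5,0)] -> total=11

Answer: 11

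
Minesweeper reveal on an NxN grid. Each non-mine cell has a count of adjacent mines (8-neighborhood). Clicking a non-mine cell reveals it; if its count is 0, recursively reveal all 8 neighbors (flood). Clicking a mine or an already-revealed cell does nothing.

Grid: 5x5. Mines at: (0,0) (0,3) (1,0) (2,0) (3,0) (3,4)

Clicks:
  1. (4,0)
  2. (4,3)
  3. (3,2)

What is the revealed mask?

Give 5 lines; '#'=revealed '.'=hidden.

Answer: .....
.###.
.###.
.###.
####.

Derivation:
Click 1 (4,0) count=1: revealed 1 new [(4,0)] -> total=1
Click 2 (4,3) count=1: revealed 1 new [(4,3)] -> total=2
Click 3 (3,2) count=0: revealed 11 new [(1,1) (1,2) (1,3) (2,1) (2,2) (2,3) (3,1) (3,2) (3,3) (4,1) (4,2)] -> total=13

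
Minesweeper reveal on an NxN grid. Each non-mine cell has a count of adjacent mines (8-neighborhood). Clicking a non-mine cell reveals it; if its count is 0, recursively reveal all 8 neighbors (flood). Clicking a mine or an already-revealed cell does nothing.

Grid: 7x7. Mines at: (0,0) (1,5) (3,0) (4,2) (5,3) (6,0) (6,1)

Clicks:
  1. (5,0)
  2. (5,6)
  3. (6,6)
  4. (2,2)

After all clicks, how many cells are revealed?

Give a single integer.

Answer: 31

Derivation:
Click 1 (5,0) count=2: revealed 1 new [(5,0)] -> total=1
Click 2 (5,6) count=0: revealed 30 new [(0,1) (0,2) (0,3) (0,4) (1,1) (1,2) (1,3) (1,4) (2,1) (2,2) (2,3) (2,4) (2,5) (2,6) (3,1) (3,2) (3,3) (3,4) (3,5) (3,6) (4,3) (4,4) (4,5) (4,6) (5,4) (5,5) (5,6) (6,4) (6,5) (6,6)] -> total=31
Click 3 (6,6) count=0: revealed 0 new [(none)] -> total=31
Click 4 (2,2) count=0: revealed 0 new [(none)] -> total=31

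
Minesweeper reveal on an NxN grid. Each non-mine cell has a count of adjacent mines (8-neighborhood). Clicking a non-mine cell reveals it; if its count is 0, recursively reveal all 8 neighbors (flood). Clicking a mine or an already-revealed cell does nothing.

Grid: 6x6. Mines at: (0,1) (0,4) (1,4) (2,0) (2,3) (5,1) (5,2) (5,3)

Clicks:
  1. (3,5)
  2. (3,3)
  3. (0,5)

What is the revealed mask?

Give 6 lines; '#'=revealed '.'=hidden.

Answer: .....#
......
....##
...###
....##
....##

Derivation:
Click 1 (3,5) count=0: revealed 8 new [(2,4) (2,5) (3,4) (3,5) (4,4) (4,5) (5,4) (5,5)] -> total=8
Click 2 (3,3) count=1: revealed 1 new [(3,3)] -> total=9
Click 3 (0,5) count=2: revealed 1 new [(0,5)] -> total=10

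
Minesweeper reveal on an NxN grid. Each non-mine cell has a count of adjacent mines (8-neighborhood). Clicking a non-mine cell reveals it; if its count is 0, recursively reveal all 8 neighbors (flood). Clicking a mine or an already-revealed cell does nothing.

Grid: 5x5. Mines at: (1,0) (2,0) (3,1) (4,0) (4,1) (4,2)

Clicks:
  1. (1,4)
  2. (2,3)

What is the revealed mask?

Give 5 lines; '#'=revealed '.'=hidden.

Answer: .####
.####
.####
..###
...##

Derivation:
Click 1 (1,4) count=0: revealed 17 new [(0,1) (0,2) (0,3) (0,4) (1,1) (1,2) (1,3) (1,4) (2,1) (2,2) (2,3) (2,4) (3,2) (3,3) (3,4) (4,3) (4,4)] -> total=17
Click 2 (2,3) count=0: revealed 0 new [(none)] -> total=17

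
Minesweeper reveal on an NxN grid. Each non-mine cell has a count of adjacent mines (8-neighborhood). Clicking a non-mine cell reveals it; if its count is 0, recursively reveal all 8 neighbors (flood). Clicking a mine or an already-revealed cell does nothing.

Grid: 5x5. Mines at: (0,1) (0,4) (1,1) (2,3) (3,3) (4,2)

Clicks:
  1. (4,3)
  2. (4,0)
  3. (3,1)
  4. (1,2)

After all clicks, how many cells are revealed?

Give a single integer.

Click 1 (4,3) count=2: revealed 1 new [(4,3)] -> total=1
Click 2 (4,0) count=0: revealed 6 new [(2,0) (2,1) (3,0) (3,1) (4,0) (4,1)] -> total=7
Click 3 (3,1) count=1: revealed 0 new [(none)] -> total=7
Click 4 (1,2) count=3: revealed 1 new [(1,2)] -> total=8

Answer: 8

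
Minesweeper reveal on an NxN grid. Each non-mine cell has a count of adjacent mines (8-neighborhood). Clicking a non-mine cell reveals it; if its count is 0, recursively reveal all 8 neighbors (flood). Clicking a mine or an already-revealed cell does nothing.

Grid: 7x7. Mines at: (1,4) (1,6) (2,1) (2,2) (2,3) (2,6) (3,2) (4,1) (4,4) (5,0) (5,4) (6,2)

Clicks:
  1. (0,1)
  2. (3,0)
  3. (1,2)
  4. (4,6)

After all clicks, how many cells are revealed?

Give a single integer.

Click 1 (0,1) count=0: revealed 8 new [(0,0) (0,1) (0,2) (0,3) (1,0) (1,1) (1,2) (1,3)] -> total=8
Click 2 (3,0) count=2: revealed 1 new [(3,0)] -> total=9
Click 3 (1,2) count=3: revealed 0 new [(none)] -> total=9
Click 4 (4,6) count=0: revealed 8 new [(3,5) (3,6) (4,5) (4,6) (5,5) (5,6) (6,5) (6,6)] -> total=17

Answer: 17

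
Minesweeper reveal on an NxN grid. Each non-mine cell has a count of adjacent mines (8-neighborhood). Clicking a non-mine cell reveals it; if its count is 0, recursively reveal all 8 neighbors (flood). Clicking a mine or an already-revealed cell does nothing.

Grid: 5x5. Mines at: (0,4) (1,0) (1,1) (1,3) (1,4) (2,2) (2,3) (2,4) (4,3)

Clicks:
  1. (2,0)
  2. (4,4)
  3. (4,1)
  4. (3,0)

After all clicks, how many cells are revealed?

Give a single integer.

Click 1 (2,0) count=2: revealed 1 new [(2,0)] -> total=1
Click 2 (4,4) count=1: revealed 1 new [(4,4)] -> total=2
Click 3 (4,1) count=0: revealed 7 new [(2,1) (3,0) (3,1) (3,2) (4,0) (4,1) (4,2)] -> total=9
Click 4 (3,0) count=0: revealed 0 new [(none)] -> total=9

Answer: 9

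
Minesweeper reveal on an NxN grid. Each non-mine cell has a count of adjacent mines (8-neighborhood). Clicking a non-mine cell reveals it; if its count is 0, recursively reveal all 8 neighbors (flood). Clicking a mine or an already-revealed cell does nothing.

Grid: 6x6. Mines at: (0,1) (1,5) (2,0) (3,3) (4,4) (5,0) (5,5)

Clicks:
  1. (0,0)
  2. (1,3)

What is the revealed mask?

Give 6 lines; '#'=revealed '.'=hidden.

Click 1 (0,0) count=1: revealed 1 new [(0,0)] -> total=1
Click 2 (1,3) count=0: revealed 9 new [(0,2) (0,3) (0,4) (1,2) (1,3) (1,4) (2,2) (2,3) (2,4)] -> total=10

Answer: #.###.
..###.
..###.
......
......
......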